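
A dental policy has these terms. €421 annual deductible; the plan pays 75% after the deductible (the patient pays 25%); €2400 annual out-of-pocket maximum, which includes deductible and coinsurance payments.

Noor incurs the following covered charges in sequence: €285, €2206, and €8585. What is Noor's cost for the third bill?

€1461.50

Claim 1 (€285): all of it applies to the deductible. Patient owes €285 (running OOP €285).
Claim 2 (€2206): deductible takes €136, €2070 remains; 25% of €2070 = €517.50. Patient pays €653.50; OOP now €938.50.
Claim 3 (€8585): 25% coinsurance on €8585 = €2146.25. That would push OOP to €3084.75, over the €2400 cap, so patient pays €2400 − €938.50 = €1461.50.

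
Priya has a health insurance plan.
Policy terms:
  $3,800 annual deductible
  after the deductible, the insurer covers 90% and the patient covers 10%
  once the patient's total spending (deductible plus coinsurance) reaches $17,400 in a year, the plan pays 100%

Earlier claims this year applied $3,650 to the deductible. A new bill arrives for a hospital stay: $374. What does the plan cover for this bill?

$3,650 of the $3,800 deductible is already met, leaving $150.
The remaining $224 (= $374 − $150) moves to coinsurance.
Patient's 10% share of $224 is $22.40.
That puts the patient's cost at $150 + $22.40 = $172.40 before any cap.
Year-to-date out-of-pocket becomes $3,650 + $172.40 = $3,822.40, still under the $17,400 maximum, so no cap applies.
Insurer pays the balance: $374 − $172.40 = $201.60.

$201.60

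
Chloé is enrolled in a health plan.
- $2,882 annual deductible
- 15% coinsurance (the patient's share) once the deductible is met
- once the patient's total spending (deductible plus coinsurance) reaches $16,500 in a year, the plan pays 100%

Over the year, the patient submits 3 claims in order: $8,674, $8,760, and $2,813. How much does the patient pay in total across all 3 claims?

$5,486.75

Bill 1, $8,674: $2,882 to deductible, leaving $5,792; coinsurance $5,792 × 15% = $868.80. Patient owes $3,750.80 (running OOP $3,750.80).
Bill 2, $8,760: deductible met; 15% of $8,760 = $1,314. Cost to patient: $1,314. OOP to date $5,064.80.
Bill 3, $2,813: deductible met; 15% of $2,813 = $421.95. Cost to patient: $421.95. OOP to date $5,486.75.
Summing the patient's payments: $3,750.80 + $1,314 + $421.95 = $5,486.75.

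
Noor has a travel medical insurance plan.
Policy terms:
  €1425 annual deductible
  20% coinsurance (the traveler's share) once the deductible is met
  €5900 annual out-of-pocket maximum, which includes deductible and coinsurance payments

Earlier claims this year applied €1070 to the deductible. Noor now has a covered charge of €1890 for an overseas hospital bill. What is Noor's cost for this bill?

€1070 of the €1425 deductible is already met, leaving €355.
The remaining €1535 (= €1890 − €355) moves to coinsurance.
Traveler's 20% share of €1535 is €307.
So the traveler owes €355 + €307 = €662 before any cap.
Year-to-date out-of-pocket becomes €1070 + €662 = €1732, still under the €5900 maximum, so no cap applies.

€662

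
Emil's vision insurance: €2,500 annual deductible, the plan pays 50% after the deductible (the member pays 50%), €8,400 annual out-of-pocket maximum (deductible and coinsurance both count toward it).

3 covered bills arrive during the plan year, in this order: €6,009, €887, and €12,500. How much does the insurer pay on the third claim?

Claim 1 — €6,009: €2,500 to deductible, leaving €3,509; 50% of €3,509 = €1,754.50. Member owes €4,254.50 (running OOP €4,254.50). Plan pays €6,009 − €4,254.50 = €1,754.50.
Claim 2 — €887: deductible met; 50% of €887 = €443.50. Member owes €443.50 (running OOP €4,698). Insurer: €887 − €443.50 = €443.50.
Claim 3 — €12,500: deductible met; 50% of €12,500 = €6,250. Adding that to €4,698 gives €10,948, past the €8,400 cap; member pays only €8,400 − €4,698 = €3,702. Insurer: €12,500 − €3,702 = €8,798.

€8,798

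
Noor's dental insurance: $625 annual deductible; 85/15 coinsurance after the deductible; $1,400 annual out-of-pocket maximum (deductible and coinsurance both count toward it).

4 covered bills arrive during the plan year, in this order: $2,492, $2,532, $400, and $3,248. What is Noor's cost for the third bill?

Bill 1, $2,492: $625 to deductible, leaving $1,867; 15% of $1,867 = $280.05. Patient pays $905.05; OOP now $905.05.
Bill 2, $2,532: deductible already satisfied, so patient's share is 15% × $2,532 = $379.80. Cost to patient: $379.80. OOP to date $1,284.85.
Bill 3, $400: 15% coinsurance on $400 = $60. Cost to patient: $60. OOP to date $1,344.85.

$60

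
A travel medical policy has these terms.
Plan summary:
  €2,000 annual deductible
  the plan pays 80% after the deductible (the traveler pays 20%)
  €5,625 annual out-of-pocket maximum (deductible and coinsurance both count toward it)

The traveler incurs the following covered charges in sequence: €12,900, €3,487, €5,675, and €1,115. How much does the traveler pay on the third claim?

#1 (€12,900): deductible takes €2,000, €10,900 remains; coinsurance €10,900 × 20% = €2,180. Traveler owes €4,180 (running OOP €4,180).
#2 (€3,487): 20% coinsurance on €3,487 = €697.40. Cost to traveler: €697.40. OOP to date €4,877.40.
#3 (€5,675): deductible met; 20% of €5,675 = €1,135. That would push OOP to €6,012.40, over the €5,625 cap, so traveler pays €5,625 − €4,877.40 = €747.60.

€747.60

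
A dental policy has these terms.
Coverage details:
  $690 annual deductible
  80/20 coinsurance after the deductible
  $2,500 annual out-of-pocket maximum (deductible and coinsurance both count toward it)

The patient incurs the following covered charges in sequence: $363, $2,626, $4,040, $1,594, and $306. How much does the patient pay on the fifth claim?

Bill 1, $363: all of it applies to the deductible. Cost to patient: $363. OOP to date $363.
Bill 2, $2,626: $327 finishes the deductible; $2,299 goes to coinsurance; coinsurance $2,299 × 20% = $459.80. Patient owes $786.80 (running OOP $1,149.80).
Bill 3, $4,040: 20% coinsurance on $4,040 = $808. Cost to patient: $808. OOP to date $1,957.80.
Bill 4, $1,594: deductible already satisfied, so patient's share is 20% × $1,594 = $318.80. Cost to patient: $318.80. OOP to date $2,276.60.
Bill 5, $306: deductible already satisfied, so patient's share is 20% × $306 = $61.20. Patient owes $61.20 (running OOP $2,337.80).

$61.20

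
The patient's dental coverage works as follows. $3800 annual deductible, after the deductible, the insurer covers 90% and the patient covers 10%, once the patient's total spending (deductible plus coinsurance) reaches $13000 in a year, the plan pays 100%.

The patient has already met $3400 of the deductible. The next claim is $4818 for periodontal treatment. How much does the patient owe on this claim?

Deductible still to meet: $3800 − $3400 = $400.
After the $400 deductible portion, $4818 − $400 = $4418 is subject to coinsurance.
Patient's 10% share of $4418 is $441.80.
So the patient owes $400 + $441.80 = $841.80 before any cap.
Total out-of-pocket so far would be $3400 + $841.80 = $4241.80, below the $13000 cap — no reduction.

$841.80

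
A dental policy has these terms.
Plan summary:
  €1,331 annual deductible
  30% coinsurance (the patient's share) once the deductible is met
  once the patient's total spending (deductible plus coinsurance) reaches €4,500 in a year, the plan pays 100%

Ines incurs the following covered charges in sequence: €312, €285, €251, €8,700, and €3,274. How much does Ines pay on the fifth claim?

Claim 1 — €312: fully absorbed by the deductible. Cost to patient: €312. OOP to date €312.
Claim 2 — €285: fully absorbed by the deductible. Cost to patient: €285. OOP to date €597.
Claim 3 — €251: entire amount goes to the deductible. Patient pays €251; OOP now €848.
Claim 4 — €8,700: €483 to deductible, leaving €8,217; 30% of €8,217 = €2,465.10. Patient pays €2,948.10; OOP now €3,796.10.
Claim 5 — €3,274: deductible already satisfied, so patient's share is 30% × €3,274 = €982.20. That would push OOP to €4,778.30, over the €4,500 cap, so patient pays €4,500 − €3,796.10 = €703.90.

€703.90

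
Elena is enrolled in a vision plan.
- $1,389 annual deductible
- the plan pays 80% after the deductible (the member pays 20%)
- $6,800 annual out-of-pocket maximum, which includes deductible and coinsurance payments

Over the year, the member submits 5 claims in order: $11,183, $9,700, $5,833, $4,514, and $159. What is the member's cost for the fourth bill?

Claim 1 ($11,183): $1,389 to deductible, leaving $9,794; member's 20% is $1,958.80. Member owes $3,347.80 (running OOP $3,347.80).
Claim 2 ($9,700): deductible already satisfied, so member's share is 20% × $9,700 = $1,940. Member owes $1,940 (running OOP $5,287.80).
Claim 3 ($5,833): deductible already satisfied, so member's share is 20% × $5,833 = $1,166.60. Member owes $1,166.60 (running OOP $6,454.40).
Claim 4 ($4,514): 20% coinsurance on $4,514 = $902.80. That would push OOP to $7,357.20, over the $6,800 cap, so member pays $6,800 − $6,454.40 = $345.60.

$345.60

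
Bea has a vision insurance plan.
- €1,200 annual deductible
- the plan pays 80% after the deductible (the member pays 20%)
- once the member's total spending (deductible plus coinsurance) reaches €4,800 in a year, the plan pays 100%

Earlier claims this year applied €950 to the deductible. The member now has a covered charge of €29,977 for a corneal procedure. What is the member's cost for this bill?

€3,850

€950 of the €1,200 deductible is already met, leaving €250.
That leaves €29,977 − €250 = €29,727 for coinsurance.
20% of €29,727 = €5,945.40 falls to the member.
Member responsibility before any cap: €250 + €5,945.40 = €6,195.40.
Adding €6,195.40 to the €950 already spent would give €7,145.40, which exceeds the €4,800 cap; the member pays just €4,800 − €950 = €3,850.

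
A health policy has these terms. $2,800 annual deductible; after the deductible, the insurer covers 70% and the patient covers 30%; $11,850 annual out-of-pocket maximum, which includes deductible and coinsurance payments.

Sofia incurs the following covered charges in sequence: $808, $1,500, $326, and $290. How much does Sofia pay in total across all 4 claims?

#1 ($808): entire amount goes to the deductible. Patient owes $808 (running OOP $808).
#2 ($1,500): all of it applies to the deductible. Patient owes $1,500 (running OOP $2,308).
#3 ($326): all of it applies to the deductible. Patient owes $326 (running OOP $2,634).
#4 ($290): $166 to deductible, leaving $124; coinsurance $124 × 30% = $37.20. Patient pays $203.20; OOP now $2,837.20.
Summing the patient's payments: $808 + $1,500 + $326 + $203.20 = $2,837.20.

$2,837.20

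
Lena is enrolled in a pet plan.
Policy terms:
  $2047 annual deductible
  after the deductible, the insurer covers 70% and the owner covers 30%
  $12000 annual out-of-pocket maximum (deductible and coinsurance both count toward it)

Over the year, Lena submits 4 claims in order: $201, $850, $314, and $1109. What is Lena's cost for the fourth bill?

Bill 1, $201: entire amount goes to the deductible. Cost to owner: $201. OOP to date $201.
Bill 2, $850: all of it applies to the deductible. Cost to owner: $850. OOP to date $1051.
Bill 3, $314: all of it applies to the deductible. Owner pays $314; OOP now $1365.
Bill 4, $1109: $682 finishes the deductible; $427 goes to coinsurance; coinsurance $427 × 30% = $128.10. Owner pays $810.10; OOP now $2175.10.

$810.10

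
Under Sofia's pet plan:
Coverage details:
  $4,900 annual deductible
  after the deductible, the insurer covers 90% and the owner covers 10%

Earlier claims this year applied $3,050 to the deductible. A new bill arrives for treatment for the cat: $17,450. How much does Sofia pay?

$3,410

Deductible still to meet: $4,900 − $3,050 = $1,850.
That leaves $17,450 − $1,850 = $15,600 for coinsurance.
10% of $15,600 = $1,560 falls to the owner.
That puts the owner's cost at $1,850 + $1,560 = $3,410.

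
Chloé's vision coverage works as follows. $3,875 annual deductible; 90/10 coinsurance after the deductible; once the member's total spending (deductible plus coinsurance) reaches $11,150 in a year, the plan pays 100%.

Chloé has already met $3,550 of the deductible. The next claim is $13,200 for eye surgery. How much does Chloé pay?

$1,612.50

Remaining deductible: $3,875 − $3,550 = $325.
That leaves $13,200 − $325 = $12,875 for coinsurance.
Member's 10% share of $12,875 is $1,287.50.
So the member owes $325 + $1,287.50 = $1,612.50 before any cap.
Year-to-date out-of-pocket becomes $3,550 + $1,612.50 = $5,162.50, still under the $11,150 maximum, so no cap applies.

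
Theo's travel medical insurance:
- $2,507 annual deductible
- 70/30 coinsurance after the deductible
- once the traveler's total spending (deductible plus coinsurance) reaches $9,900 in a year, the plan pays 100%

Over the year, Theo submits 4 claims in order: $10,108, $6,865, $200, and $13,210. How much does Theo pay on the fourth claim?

#1 ($10,108): deductible takes $2,507, $7,601 remains; coinsurance $7,601 × 30% = $2,280.30. Traveler owes $4,787.30 (running OOP $4,787.30).
#2 ($6,865): deductible already satisfied, so traveler's share is 30% × $6,865 = $2,059.50. Traveler pays $2,059.50; OOP now $6,846.80.
#3 ($200): deductible already satisfied, so traveler's share is 30% × $200 = $60. Traveler pays $60; OOP now $6,906.80.
#4 ($13,210): 30% coinsurance on $13,210 = $3,963. That would push OOP to $10,869.80, over the $9,900 cap, so traveler pays $9,900 − $6,906.80 = $2,993.20.

$2,993.20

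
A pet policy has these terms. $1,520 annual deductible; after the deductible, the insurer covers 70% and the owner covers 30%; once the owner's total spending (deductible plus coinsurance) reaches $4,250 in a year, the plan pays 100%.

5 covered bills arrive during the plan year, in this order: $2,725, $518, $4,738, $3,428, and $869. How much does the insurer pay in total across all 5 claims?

Claim 1 ($2,725): $1,520 finishes the deductible; $1,205 goes to coinsurance; coinsurance $1,205 × 30% = $361.50. Owner pays $1,881.50; OOP now $1,881.50. Insurer: $2,725 − $1,881.50 = $843.50.
Claim 2 ($518): deductible already satisfied, so owner's share is 30% × $518 = $155.40. Owner pays $155.40; OOP now $2,036.90. Plan pays $518 − $155.40 = $362.60.
Claim 3 ($4,738): 30% coinsurance on $4,738 = $1,421.40. Cost to owner: $1,421.40. OOP to date $3,458.30. Plan pays $4,738 − $1,421.40 = $3,316.60.
Claim 4 ($3,428): deductible already satisfied, so owner's share is 30% × $3,428 = $1,028.40. OOP would hit $4,486.70 > $4,250, so the cap limits the owner to $4,250 − $3,458.30 = $791.70. Plan pays $3,428 − $791.70 = $2,636.30.
Claim 5 ($869): 30% coinsurance on $869 = $260.70. That would push OOP to $4,510.70, over the $4,250 cap, so owner pays $4,250 − $4,250 = $0. Insurer: $869 − $0 = $869.
Insurer total: $843.50 + $362.60 + $3,316.60 + $2,636.30 + $869 = $8,028.

$8,028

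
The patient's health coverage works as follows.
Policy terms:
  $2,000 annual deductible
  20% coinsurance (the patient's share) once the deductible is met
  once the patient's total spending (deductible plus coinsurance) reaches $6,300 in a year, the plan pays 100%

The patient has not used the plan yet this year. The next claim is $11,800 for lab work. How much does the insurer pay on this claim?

$7,840

The full $2,000 deductible is still open; $2,000 of this bill applies to it.
That leaves $11,800 − $2,000 = $9,800 for coinsurance.
Patient's 20% share of $9,800 is $1,960.
Patient responsibility before any cap: $2,000 + $1,960 = $3,960.
Total out-of-pocket so far would be $0 + $3,960 = $3,960, below the $6,300 cap — no reduction.
Insurer pays the balance: $11,800 − $3,960 = $7,840.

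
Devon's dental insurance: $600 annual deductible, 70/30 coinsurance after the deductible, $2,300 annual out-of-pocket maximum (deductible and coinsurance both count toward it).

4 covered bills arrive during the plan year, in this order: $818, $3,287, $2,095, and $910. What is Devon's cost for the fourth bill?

Claim 1 ($818): $600 finishes the deductible; $218 goes to coinsurance; 30% of $218 = $65.40. Cost to patient: $665.40. OOP to date $665.40.
Claim 2 ($3,287): deductible already satisfied, so patient's share is 30% × $3,287 = $986.10. Patient owes $986.10 (running OOP $1,651.50).
Claim 3 ($2,095): deductible already satisfied, so patient's share is 30% × $2,095 = $628.50. Cost to patient: $628.50. OOP to date $2,280.
Claim 4 ($910): deductible met; 30% of $910 = $273. OOP would hit $2,553 > $2,300, so the cap limits the patient to $2,300 − $2,280 = $20.

$20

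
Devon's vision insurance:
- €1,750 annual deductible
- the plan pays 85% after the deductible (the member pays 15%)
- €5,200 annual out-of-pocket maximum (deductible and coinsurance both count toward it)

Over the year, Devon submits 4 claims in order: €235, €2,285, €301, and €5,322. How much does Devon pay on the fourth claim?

€798.30

Claim 1 (€235): all of it applies to the deductible. Cost to member: €235. OOP to date €235.
Claim 2 (€2,285): €1,515 to deductible, leaving €770; 15% of €770 = €115.50. Member pays €1,630.50; OOP now €1,865.50.
Claim 3 (€301): deductible met; 15% of €301 = €45.15. Member pays €45.15; OOP now €1,910.65.
Claim 4 (€5,322): deductible already satisfied, so member's share is 15% × €5,322 = €798.30. Cost to member: €798.30. OOP to date €2,708.95.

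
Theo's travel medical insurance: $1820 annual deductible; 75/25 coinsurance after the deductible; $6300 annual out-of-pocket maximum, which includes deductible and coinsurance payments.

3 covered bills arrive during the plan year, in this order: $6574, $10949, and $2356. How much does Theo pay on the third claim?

Claim 1 ($6574): $1820 to deductible, leaving $4754; 25% of $4754 = $1188.50. Traveler owes $3008.50 (running OOP $3008.50).
Claim 2 ($10949): 25% coinsurance on $10949 = $2737.25. Traveler owes $2737.25 (running OOP $5745.75).
Claim 3 ($2356): deductible met; 25% of $2356 = $589. That would push OOP to $6334.75, over the $6300 cap, so traveler pays $6300 − $5745.75 = $554.25.

$554.25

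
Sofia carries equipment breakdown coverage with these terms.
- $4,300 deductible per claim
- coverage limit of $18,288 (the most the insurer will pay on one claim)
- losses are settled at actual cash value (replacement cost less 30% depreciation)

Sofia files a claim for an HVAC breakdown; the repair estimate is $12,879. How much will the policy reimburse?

Actual cash value after 30% depreciation: $12,879 × 70% = $9,015.30.
After the deductible, $9,015.30 − $4,300 = $4,715.30 remains.
$4,715.30 ≤ $18,288, so the limit doesn't bind; insurer pays $4,715.30.

$4,715.30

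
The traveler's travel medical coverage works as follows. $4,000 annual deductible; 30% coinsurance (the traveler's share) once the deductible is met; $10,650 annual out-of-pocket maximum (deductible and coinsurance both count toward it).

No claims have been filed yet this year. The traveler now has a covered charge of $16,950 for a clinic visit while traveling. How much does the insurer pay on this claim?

$9,065

Deductible not yet touched, so the first $4,000 of the bill goes to the deductible.
After the $4,000 deductible portion, $16,950 − $4,000 = $12,950 is subject to coinsurance.
30% of $12,950 = $3,885 falls to the traveler.
So the traveler owes $4,000 + $3,885 = $7,885 before any cap.
Year-to-date out-of-pocket becomes $0 + $7,885 = $7,885, still under the $10,650 maximum, so no cap applies.
Insurer pays the balance: $16,950 − $7,885 = $9,065.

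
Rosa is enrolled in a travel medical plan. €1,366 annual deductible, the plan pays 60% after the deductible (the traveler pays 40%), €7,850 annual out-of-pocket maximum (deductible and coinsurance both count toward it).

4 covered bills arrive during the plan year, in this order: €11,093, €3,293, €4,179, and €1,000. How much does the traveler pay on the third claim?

Claim 1 — €11,093: €1,366 finishes the deductible; €9,727 goes to coinsurance; coinsurance €9,727 × 40% = €3,890.80. Cost to traveler: €5,256.80. OOP to date €5,256.80.
Claim 2 — €3,293: deductible already satisfied, so traveler's share is 40% × €3,293 = €1,317.20. Traveler pays €1,317.20; OOP now €6,574.
Claim 3 — €4,179: 40% coinsurance on €4,179 = €1,671.60. OOP would hit €8,245.60 > €7,850, so the cap limits the traveler to €7,850 − €6,574 = €1,276.

€1,276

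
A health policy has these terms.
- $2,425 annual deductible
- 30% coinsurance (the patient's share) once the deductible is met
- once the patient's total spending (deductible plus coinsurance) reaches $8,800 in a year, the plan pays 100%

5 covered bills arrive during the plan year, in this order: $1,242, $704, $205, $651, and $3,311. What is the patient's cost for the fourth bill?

$387.10

#1 ($1,242): fully absorbed by the deductible. Cost to patient: $1,242. OOP to date $1,242.
#2 ($704): all of it applies to the deductible. Patient pays $704; OOP now $1,946.
#3 ($205): all of it applies to the deductible. Cost to patient: $205. OOP to date $2,151.
#4 ($651): $274 finishes the deductible; $377 goes to coinsurance; coinsurance $377 × 30% = $113.10. Cost to patient: $387.10. OOP to date $2,538.10.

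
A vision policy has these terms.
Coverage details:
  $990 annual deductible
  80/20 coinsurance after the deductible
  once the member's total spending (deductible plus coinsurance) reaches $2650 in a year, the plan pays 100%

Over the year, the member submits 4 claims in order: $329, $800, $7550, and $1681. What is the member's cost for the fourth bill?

#1 ($329): entire amount goes to the deductible. Member pays $329; OOP now $329.
#2 ($800): $661 finishes the deductible; $139 goes to coinsurance; member's 20% is $27.80. Cost to member: $688.80. OOP to date $1017.80.
#3 ($7550): deductible met; 20% of $7550 = $1510. Cost to member: $1510. OOP to date $2527.80.
#4 ($1681): 20% coinsurance on $1681 = $336.20. That would push OOP to $2864, over the $2650 cap, so member pays $2650 − $2527.80 = $122.20.

$122.20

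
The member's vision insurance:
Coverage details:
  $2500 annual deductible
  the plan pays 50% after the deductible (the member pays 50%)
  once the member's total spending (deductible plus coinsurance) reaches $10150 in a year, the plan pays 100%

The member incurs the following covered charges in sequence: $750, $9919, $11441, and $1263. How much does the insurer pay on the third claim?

$7875.50

#1 ($750): fully absorbed by the deductible. Member pays $750; OOP now $750. Plan pays $750 − $750 = $0.
#2 ($9919): deductible takes $1750, $8169 remains; member's 50% is $4084.50. Member owes $5834.50 (running OOP $6584.50). Insurer: $9919 − $5834.50 = $4084.50.
#3 ($11441): deductible already satisfied, so member's share is 50% × $11441 = $5720.50. OOP would hit $12305 > $10150, so the cap limits the member to $10150 − $6584.50 = $3565.50. Plan pays $11441 − $3565.50 = $7875.50.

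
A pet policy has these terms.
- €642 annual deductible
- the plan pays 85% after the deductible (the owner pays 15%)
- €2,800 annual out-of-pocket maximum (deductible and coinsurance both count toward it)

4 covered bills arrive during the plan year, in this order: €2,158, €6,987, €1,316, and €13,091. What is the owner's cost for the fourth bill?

Bill 1, €2,158: deductible takes €642, €1,516 remains; 15% of €1,516 = €227.40. Owner owes €869.40 (running OOP €869.40).
Bill 2, €6,987: deductible already satisfied, so owner's share is 15% × €6,987 = €1,048.05. Cost to owner: €1,048.05. OOP to date €1,917.45.
Bill 3, €1,316: 15% coinsurance on €1,316 = €197.40. Owner pays €197.40; OOP now €2,114.85.
Bill 4, €13,091: deductible already satisfied, so owner's share is 15% × €13,091 = €1,963.65. That would push OOP to €4,078.50, over the €2,800 cap, so owner pays €2,800 − €2,114.85 = €685.15.

€685.15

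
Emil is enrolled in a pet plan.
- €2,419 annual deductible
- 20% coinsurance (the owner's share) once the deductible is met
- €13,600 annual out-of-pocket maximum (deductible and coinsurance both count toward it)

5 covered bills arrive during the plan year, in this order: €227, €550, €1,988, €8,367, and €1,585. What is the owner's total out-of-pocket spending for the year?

€4,478.60

#1 (€227): all of it applies to the deductible. Cost to owner: €227. OOP to date €227.
#2 (€550): fully absorbed by the deductible. Cost to owner: €550. OOP to date €777.
#3 (€1,988): €1,642 finishes the deductible; €346 goes to coinsurance; coinsurance €346 × 20% = €69.20. Cost to owner: €1,711.20. OOP to date €2,488.20.
#4 (€8,367): deductible already satisfied, so owner's share is 20% × €8,367 = €1,673.40. Owner pays €1,673.40; OOP now €4,161.60.
#5 (€1,585): 20% coinsurance on €1,585 = €317. Owner pays €317; OOP now €4,478.60.
Total paid by the owner: €227 + €550 + €1,711.20 + €1,673.40 + €317 = €4,478.60.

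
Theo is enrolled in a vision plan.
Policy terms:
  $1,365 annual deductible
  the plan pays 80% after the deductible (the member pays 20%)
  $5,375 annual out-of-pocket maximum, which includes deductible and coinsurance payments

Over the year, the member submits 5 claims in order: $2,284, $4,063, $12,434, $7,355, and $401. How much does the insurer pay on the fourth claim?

$6,828.20

Bill 1, $2,284: deductible takes $1,365, $919 remains; 20% of $919 = $183.80. Member pays $1,548.80; OOP now $1,548.80. Plan pays $2,284 − $1,548.80 = $735.20.
Bill 2, $4,063: deductible already satisfied, so member's share is 20% × $4,063 = $812.60. Cost to member: $812.60. OOP to date $2,361.40. Plan pays $4,063 − $812.60 = $3,250.40.
Bill 3, $12,434: deductible already satisfied, so member's share is 20% × $12,434 = $2,486.80. Cost to member: $2,486.80. OOP to date $4,848.20. Plan pays $12,434 − $2,486.80 = $9,947.20.
Bill 4, $7,355: deductible met; 20% of $7,355 = $1,471. Adding that to $4,848.20 gives $6,319.20, past the $5,375 cap; member pays only $5,375 − $4,848.20 = $526.80. Insurer: $7,355 − $526.80 = $6,828.20.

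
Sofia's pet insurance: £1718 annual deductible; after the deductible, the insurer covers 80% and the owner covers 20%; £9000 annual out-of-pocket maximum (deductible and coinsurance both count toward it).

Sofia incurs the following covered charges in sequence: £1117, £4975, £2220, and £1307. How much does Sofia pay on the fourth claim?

#1 (£1117): entire amount goes to the deductible. Cost to owner: £1117. OOP to date £1117.
#2 (£4975): £601 to deductible, leaving £4374; owner's 20% is £874.80. Cost to owner: £1475.80. OOP to date £2592.80.
#3 (£2220): 20% coinsurance on £2220 = £444. Owner pays £444; OOP now £3036.80.
#4 (£1307): deductible already satisfied, so owner's share is 20% × £1307 = £261.40. Cost to owner: £261.40. OOP to date £3298.20.

£261.40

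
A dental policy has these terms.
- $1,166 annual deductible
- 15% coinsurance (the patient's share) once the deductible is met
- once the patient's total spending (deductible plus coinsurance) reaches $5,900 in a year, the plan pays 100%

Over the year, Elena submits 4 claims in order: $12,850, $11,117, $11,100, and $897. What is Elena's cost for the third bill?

#1 ($12,850): deductible takes $1,166, $11,684 remains; 15% of $11,684 = $1,752.60. Patient pays $2,918.60; OOP now $2,918.60.
#2 ($11,117): deductible already satisfied, so patient's share is 15% × $11,117 = $1,667.55. Cost to patient: $1,667.55. OOP to date $4,586.15.
#3 ($11,100): deductible met; 15% of $11,100 = $1,665. Adding that to $4,586.15 gives $6,251.15, past the $5,900 cap; patient pays only $5,900 − $4,586.15 = $1,313.85.

$1,313.85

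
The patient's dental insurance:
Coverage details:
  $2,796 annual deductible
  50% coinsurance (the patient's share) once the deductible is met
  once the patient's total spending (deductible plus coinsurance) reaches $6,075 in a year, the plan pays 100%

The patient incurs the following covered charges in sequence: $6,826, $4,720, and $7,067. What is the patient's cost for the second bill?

Bill 1, $6,826: deductible takes $2,796, $4,030 remains; 50% of $4,030 = $2,015. Patient pays $4,811; OOP now $4,811.
Bill 2, $4,720: deductible met; 50% of $4,720 = $2,360. Adding that to $4,811 gives $7,171, past the $6,075 cap; patient pays only $6,075 − $4,811 = $1,264.

$1,264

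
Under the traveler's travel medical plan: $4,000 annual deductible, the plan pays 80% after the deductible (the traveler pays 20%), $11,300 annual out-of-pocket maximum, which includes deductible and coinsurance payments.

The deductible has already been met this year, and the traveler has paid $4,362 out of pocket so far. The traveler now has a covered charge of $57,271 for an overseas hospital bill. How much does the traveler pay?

With the deductible met, the entire $57,271 is subject to coinsurance.
Coinsurance: $57,271 × 20% = $11,454.20.
Year-to-date out-of-pocket would reach $4,362 + $11,454.20 = $15,816.20, above the $11,300 maximum, so the traveler pays only $11,300 − $4,362 = $6,938.

$6,938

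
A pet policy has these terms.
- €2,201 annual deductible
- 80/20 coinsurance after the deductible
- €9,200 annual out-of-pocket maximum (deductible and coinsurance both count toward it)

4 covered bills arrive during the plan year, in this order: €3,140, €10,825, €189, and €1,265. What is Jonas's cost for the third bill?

€37.80

Claim 1 (€3,140): €2,201 finishes the deductible; €939 goes to coinsurance; coinsurance €939 × 20% = €187.80. Owner pays €2,388.80; OOP now €2,388.80.
Claim 2 (€10,825): deductible already satisfied, so owner's share is 20% × €10,825 = €2,165. Owner owes €2,165 (running OOP €4,553.80).
Claim 3 (€189): 20% coinsurance on €189 = €37.80. Cost to owner: €37.80. OOP to date €4,591.60.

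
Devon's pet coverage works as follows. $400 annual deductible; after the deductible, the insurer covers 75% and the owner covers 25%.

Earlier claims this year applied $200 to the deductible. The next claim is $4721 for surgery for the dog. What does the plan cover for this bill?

$200 of the $400 deductible is already met, leaving $200.
The remaining $4521 (= $4721 − $200) moves to coinsurance.
Coinsurance: $4521 × 25% = $1130.25.
That puts the owner's cost at $200 + $1130.25 = $1330.25.
Insurer pays the balance: $4721 − $1330.25 = $3390.75.

$3390.75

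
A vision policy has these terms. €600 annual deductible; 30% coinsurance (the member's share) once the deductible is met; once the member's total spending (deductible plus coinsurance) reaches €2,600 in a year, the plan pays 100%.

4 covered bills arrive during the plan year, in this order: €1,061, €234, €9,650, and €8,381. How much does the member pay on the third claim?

#1 (€1,061): €600 finishes the deductible; €461 goes to coinsurance; 30% of €461 = €138.30. Member pays €738.30; OOP now €738.30.
#2 (€234): deductible met; 30% of €234 = €70.20. Cost to member: €70.20. OOP to date €808.50.
#3 (€9,650): deductible met; 30% of €9,650 = €2,895. That would push OOP to €3,703.50, over the €2,600 cap, so member pays €2,600 − €808.50 = €1,791.50.

€1,791.50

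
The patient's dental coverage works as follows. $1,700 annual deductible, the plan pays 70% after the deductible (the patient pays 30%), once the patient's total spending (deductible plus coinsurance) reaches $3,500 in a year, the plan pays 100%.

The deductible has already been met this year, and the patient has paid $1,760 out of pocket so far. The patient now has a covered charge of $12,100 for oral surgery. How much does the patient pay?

$1,740

With the deductible met, the entire $12,100 is subject to coinsurance.
Patient's 30% share of $12,100 is $3,630.
Adding $3,630 to the $1,760 already spent would give $5,390, which exceeds the $3,500 cap; the patient pays just $3,500 − $1,760 = $1,740.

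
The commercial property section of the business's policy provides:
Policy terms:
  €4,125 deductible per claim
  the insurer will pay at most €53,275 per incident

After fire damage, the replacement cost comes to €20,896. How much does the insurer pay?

Subtract the deductible: €20,896 − €4,125 = €16,771.
That's under the €53,275 cap, so the insurer reimburses the full €16,771.

€16,771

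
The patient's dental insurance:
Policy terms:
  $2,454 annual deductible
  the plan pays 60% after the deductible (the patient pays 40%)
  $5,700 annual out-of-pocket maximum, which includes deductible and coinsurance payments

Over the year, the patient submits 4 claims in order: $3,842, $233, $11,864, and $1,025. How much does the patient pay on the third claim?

#1 ($3,842): $2,454 to deductible, leaving $1,388; patient's 40% is $555.20. Cost to patient: $3,009.20. OOP to date $3,009.20.
#2 ($233): 40% coinsurance on $233 = $93.20. Patient owes $93.20 (running OOP $3,102.40).
#3 ($11,864): deductible already satisfied, so patient's share is 40% × $11,864 = $4,745.60. Adding that to $3,102.40 gives $7,848, past the $5,700 cap; patient pays only $5,700 − $3,102.40 = $2,597.60.

$2,597.60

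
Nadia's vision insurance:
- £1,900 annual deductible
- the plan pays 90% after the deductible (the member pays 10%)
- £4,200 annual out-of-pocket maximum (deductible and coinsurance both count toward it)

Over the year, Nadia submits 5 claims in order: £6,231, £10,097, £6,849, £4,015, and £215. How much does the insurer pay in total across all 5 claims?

£23,207

Claim 1 (£6,231): £1,900 to deductible, leaving £4,331; coinsurance £4,331 × 10% = £433.10. Member pays £2,333.10; OOP now £2,333.10. Insurer: £6,231 − £2,333.10 = £3,897.90.
Claim 2 (£10,097): deductible met; 10% of £10,097 = £1,009.70. Member owes £1,009.70 (running OOP £3,342.80). Insurer: £10,097 − £1,009.70 = £9,087.30.
Claim 3 (£6,849): deductible met; 10% of £6,849 = £684.90. Member pays £684.90; OOP now £4,027.70. Insurer: £6,849 − £684.90 = £6,164.10.
Claim 4 (£4,015): deductible already satisfied, so member's share is 10% × £4,015 = £401.50. OOP would hit £4,429.20 > £4,200, so the cap limits the member to £4,200 − £4,027.70 = £172.30. Insurer: £4,015 − £172.30 = £3,842.70.
Claim 5 (£215): deductible met; 10% of £215 = £21.50. OOP would hit £4,221.50 > £4,200, so the cap limits the member to £4,200 − £4,200 = £0. Insurer: £215 − £0 = £215.
Insurer total: £3,897.90 + £9,087.30 + £6,164.10 + £3,842.70 + £215 = £23,207.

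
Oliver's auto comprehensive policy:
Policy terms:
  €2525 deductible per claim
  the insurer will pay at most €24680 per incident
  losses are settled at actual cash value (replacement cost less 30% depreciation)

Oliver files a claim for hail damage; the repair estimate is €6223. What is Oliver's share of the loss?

Depreciate 30%: the covered value is €6223 × 0.7 = €4356.10.
After the deductible, €4356.10 − €2525 = €1831.10 remains.
€1831.10 ≤ €24680, so the limit doesn't bind; insurer pays €1831.10.
Policyholder's share is the uncovered remainder: €6223 − €1831.10 = €4391.90.

€4391.90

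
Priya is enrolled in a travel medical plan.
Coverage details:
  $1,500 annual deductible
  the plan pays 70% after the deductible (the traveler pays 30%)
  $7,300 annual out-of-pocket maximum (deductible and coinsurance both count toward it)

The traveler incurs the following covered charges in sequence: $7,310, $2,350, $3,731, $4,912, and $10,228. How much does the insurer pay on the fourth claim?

$3,438.40

Claim 1 — $7,310: deductible takes $1,500, $5,810 remains; 30% of $5,810 = $1,743. Traveler owes $3,243 (running OOP $3,243). Insurer: $7,310 − $3,243 = $4,067.
Claim 2 — $2,350: deductible met; 30% of $2,350 = $705. Cost to traveler: $705. OOP to date $3,948. Plan pays $2,350 − $705 = $1,645.
Claim 3 — $3,731: deductible met; 30% of $3,731 = $1,119.30. Cost to traveler: $1,119.30. OOP to date $5,067.30. Insurer: $3,731 − $1,119.30 = $2,611.70.
Claim 4 — $4,912: deductible met; 30% of $4,912 = $1,473.60. Traveler pays $1,473.60; OOP now $6,540.90. Plan pays $4,912 − $1,473.60 = $3,438.40.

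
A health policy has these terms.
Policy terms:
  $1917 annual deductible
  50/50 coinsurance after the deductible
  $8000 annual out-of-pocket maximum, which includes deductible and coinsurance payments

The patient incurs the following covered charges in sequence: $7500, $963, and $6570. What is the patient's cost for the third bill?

#1 ($7500): $1917 finishes the deductible; $5583 goes to coinsurance; coinsurance $5583 × 50% = $2791.50. Patient pays $4708.50; OOP now $4708.50.
#2 ($963): deductible met; 50% of $963 = $481.50. Cost to patient: $481.50. OOP to date $5190.
#3 ($6570): deductible met; 50% of $6570 = $3285. That would push OOP to $8475, over the $8000 cap, so patient pays $8000 − $5190 = $2810.

$2810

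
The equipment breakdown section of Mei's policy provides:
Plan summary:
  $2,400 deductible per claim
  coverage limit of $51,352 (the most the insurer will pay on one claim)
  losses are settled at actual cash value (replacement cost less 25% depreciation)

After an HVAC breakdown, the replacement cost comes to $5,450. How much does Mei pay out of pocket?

Actual cash value after 25% depreciation: $5,450 × 75% = $4,087.50.
Less the $2,400 deductible: $4,087.50 − $2,400 = $1,687.50.
That's under the $51,352 cap, so the insurer reimburses the full $1,687.50.
Business owner's share is the uncovered remainder: $5,450 − $1,687.50 = $3,762.50.

$3,762.50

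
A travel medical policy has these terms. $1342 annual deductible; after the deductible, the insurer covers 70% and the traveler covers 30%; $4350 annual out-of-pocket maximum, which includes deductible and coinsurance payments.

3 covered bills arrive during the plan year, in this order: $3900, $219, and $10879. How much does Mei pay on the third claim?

#1 ($3900): $1342 finishes the deductible; $2558 goes to coinsurance; 30% of $2558 = $767.40. Traveler owes $2109.40 (running OOP $2109.40).
#2 ($219): deductible already satisfied, so traveler's share is 30% × $219 = $65.70. Cost to traveler: $65.70. OOP to date $2175.10.
#3 ($10879): 30% coinsurance on $10879 = $3263.70. That would push OOP to $5438.80, over the $4350 cap, so traveler pays $4350 − $2175.10 = $2174.90.

$2174.90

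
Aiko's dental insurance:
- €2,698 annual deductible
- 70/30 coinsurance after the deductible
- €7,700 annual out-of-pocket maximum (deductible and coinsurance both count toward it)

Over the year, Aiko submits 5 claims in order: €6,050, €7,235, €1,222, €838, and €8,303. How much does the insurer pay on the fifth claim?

#1 (€6,050): €2,698 finishes the deductible; €3,352 goes to coinsurance; patient's 30% is €1,005.60. Patient owes €3,703.60 (running OOP €3,703.60). Insurer: €6,050 − €3,703.60 = €2,346.40.
#2 (€7,235): 30% coinsurance on €7,235 = €2,170.50. Patient pays €2,170.50; OOP now €5,874.10. Insurer: €7,235 − €2,170.50 = €5,064.50.
#3 (€1,222): deductible met; 30% of €1,222 = €366.60. Patient owes €366.60 (running OOP €6,240.70). Plan pays €1,222 − €366.60 = €855.40.
#4 (€838): 30% coinsurance on €838 = €251.40. Patient owes €251.40 (running OOP €6,492.10). Insurer: €838 − €251.40 = €586.60.
#5 (€8,303): 30% coinsurance on €8,303 = €2,490.90. That would push OOP to €8,983, over the €7,700 cap, so patient pays €7,700 − €6,492.10 = €1,207.90. Plan pays €8,303 − €1,207.90 = €7,095.10.

€7,095.10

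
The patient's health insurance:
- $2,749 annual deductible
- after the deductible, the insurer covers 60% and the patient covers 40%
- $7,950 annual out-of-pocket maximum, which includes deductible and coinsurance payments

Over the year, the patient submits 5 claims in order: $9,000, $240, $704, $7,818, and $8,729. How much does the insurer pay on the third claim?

#1 ($9,000): $2,749 to deductible, leaving $6,251; coinsurance $6,251 × 40% = $2,500.40. Patient owes $5,249.40 (running OOP $5,249.40). Plan pays $9,000 − $5,249.40 = $3,750.60.
#2 ($240): deductible already satisfied, so patient's share is 40% × $240 = $96. Cost to patient: $96. OOP to date $5,345.40. Insurer: $240 − $96 = $144.
#3 ($704): 40% coinsurance on $704 = $281.60. Cost to patient: $281.60. OOP to date $5,627. Plan pays $704 − $281.60 = $422.40.

$422.40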